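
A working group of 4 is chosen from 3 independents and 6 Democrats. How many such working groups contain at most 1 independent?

Split by how many independents are chosen (0 through 1).
Sum: C(3,0)·C(6,4) + C(3,1)·C(6,3) = 15 + 60 = 75.

75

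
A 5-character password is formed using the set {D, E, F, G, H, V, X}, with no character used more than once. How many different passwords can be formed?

2520

Choose and order 5 of the 7 symbols: the first character has 7 options, the next 6, and so on down to 3.
7 × 6 × 5 × 4 × 3 = 2520.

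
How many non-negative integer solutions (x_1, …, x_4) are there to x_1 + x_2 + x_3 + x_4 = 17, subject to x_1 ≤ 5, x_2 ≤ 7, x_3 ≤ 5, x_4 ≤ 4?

Ignoring the caps, the number of non-negative solutions to x_1+…+x_4 = 17 is C(20,3) = 1140.
Subtract solutions that violate a single cap (substitute x_i' = x_i − (cap_i+1)): x_1 ≥ 6 gives C(14,3) = 364; x_2 ≥ 8 gives C(12,3) = 220; x_3 ≥ 6 gives C(14,3) = 364; x_4 ≥ 5 gives C(15,3) = 455. Together 1403.
Add back pairs where two caps are both exceeded: 20 + 56 + 84 + 20 + 35 + 84 = 299.
Subtract triples: 0 + 0 + 1 + 0 = 1.
By inclusion–exclusion the count is 1140 − 1403 + 299 − 1 = 35.

35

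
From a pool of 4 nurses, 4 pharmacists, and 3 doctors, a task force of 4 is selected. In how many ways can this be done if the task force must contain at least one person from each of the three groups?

With no constraint there are C(11,4) = 330 possible selections.
Selections missing a whole group: no nurses → C(7,4) = 35; no pharmacists → C(7,4) = 35; no doctors → C(8,4) = 70.
Add back selections omitting two groups (i.e. drawn from a single group): C(4,4) + C(4,4) + C(3,4) = 2.
By inclusion–exclusion: 330 − 140 + 2 = 192.

192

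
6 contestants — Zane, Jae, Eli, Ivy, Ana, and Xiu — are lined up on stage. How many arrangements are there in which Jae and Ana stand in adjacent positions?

Treat {Jae, Ana} as a single unit. There are 5 units to order, and the pair itself can be ordered 2 ways.
So the count is 2·(5)! = 240.

240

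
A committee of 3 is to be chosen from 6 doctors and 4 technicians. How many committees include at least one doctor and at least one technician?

96

Total 3-person selections from all 10: C(10,3) = 120.
Selections missing a whole group: no doctors → C(4,3) = 4; no technicians → C(6,3) = 20.
Both groups omitted at once is impossible, so 120 − 24 = 96.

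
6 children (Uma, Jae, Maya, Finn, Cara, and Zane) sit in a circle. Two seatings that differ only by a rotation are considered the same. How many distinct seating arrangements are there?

Seat Uma anywhere (absorbing the rotational symmetry), then permute the other 5: (5)! = 120.

120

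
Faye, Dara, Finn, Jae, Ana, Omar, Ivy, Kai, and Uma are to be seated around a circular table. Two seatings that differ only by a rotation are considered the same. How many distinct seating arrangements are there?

Around a circle, 9 distinct people have 9!/9 = (8)! = 40320 rotationally distinct seatings.

40320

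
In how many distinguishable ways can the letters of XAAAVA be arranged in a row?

30

XAAAVA has 6 letters with A appearing 4 times.
The number of distinct arrangements is 6!/(4!) = 720/24 = 30.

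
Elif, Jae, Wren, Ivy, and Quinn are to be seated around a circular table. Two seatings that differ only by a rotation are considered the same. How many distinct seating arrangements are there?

Seat Elif anywhere (absorbing the rotational symmetry), then permute the other 4: (4)! = 24.

24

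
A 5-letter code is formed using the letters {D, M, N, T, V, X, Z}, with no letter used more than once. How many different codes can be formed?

Choose and order 5 of the 7 symbols: the first letter has 7 options, the next 6, and so on down to 3.
7 × 6 × 5 × 4 × 3 = 2520.

2520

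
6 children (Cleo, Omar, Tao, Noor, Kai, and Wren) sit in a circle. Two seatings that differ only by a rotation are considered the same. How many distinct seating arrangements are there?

120

Seat Cleo anywhere (absorbing the rotational symmetry), then permute the other 5: (5)! = 120.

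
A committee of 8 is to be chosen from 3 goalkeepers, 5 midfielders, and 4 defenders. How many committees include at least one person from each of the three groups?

Total 8-person selections from all 12: C(12,8) = 495.
Selections missing a whole group: no goalkeepers → C(9,8) = 9; no midfielders → C(7,8) = 0; no defenders → C(8,8) = 1.
Add back selections omitting two groups (i.e. drawn from a single group): C(3,8) + C(5,8) + C(4,8) = 0.
By inclusion–exclusion: 495 − 10 + 0 = 485.

485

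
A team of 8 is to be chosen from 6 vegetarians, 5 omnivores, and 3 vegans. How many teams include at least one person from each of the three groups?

2828

Total 8-person selections from all 14: C(14,8) = 3003.
Selections missing a whole group: no vegetarians → C(8,8) = 1; no omnivores → C(9,8) = 9; no vegans → C(11,8) = 165.
Add back selections omitting two groups (i.e. drawn from a single group): C(6,8) + C(5,8) + C(3,8) = 0.
By inclusion–exclusion: 3003 − 175 + 0 = 2828.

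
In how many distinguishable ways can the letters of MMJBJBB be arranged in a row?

MMJBJBB has 7 letters with B appearing 3 times, J appearing twice, and M appearing twice.
Dividing 7! = 5040 by 3!·2!·2! = 24 for the repeated letters gives 210.

210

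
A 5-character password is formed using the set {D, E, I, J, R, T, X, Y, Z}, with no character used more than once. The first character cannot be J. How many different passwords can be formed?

The first character has 9−1 = 8 choices (anything except J).
The remaining 4 characters are filled from the other 8 symbols without repetition: 8 × 7 × 6 × 5 = 1680.
Total: 8 × 1680 = 13440.

13440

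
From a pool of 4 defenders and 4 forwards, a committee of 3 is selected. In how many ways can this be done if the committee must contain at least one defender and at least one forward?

48

Total 3-person selections from all 8: C(8,3) = 56.
Subtract selections that omit an entire group: no defenders → C(4,3) = 4; no forwards → C(4,3) = 4.
Both groups omitted at once is impossible, so 56 − 8 = 48.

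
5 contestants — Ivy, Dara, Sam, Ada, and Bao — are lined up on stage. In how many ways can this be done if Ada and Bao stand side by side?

48

Treat {Ada, Bao} as a single unit. There are 4 units to order, and the pair itself can be ordered 2 ways.
So the count is 2·(4)! = 48.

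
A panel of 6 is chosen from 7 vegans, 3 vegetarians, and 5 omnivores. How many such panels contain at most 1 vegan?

420

Split by how many vegans are chosen (0 through 1).
Sum: C(7,0)·C(8,6) + C(7,1)·C(8,5) = 28 + 392 = 420.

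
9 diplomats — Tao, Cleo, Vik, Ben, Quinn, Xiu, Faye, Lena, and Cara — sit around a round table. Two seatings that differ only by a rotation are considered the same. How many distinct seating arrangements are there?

40320

Around a circle, 9 distinct people have 9!/9 = (8)! = 40320 rotationally distinct seatings.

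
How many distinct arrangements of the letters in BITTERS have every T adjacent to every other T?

Treat the 2 copies of T as a single block. The multiset to arrange is then {TT, B, E, I, R, S}, 6 items in all.
All 6 items are distinct, so there are (6)! = 720 arrangements.

720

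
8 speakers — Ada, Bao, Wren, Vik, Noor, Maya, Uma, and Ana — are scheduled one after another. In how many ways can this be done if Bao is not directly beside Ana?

30240

There are 8! = 40320 arrangements in all. If Bao and Ana are adjacent, merging them into one block gives 2·(7)! = 10080 arrangements.
Complementary counting: 40320 − 10080 = 30240.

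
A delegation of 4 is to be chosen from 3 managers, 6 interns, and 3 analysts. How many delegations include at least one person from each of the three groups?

243

Unrestricted: C(12,4) = 495 ways to pick any 4 of the 12.
Subtract selections that omit an entire group: no managers → C(9,4) = 126; no interns → C(6,4) = 15; no analysts → C(9,4) = 126.
Add back selections omitting two groups (i.e. drawn from a single group): C(3,4) + C(6,4) + C(3,4) = 15.
By inclusion–exclusion: 495 − 267 + 15 = 243.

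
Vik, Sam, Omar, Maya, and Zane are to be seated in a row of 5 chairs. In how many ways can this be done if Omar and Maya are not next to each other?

72

There are 5! = 120 arrangements in all. If Omar and Maya are adjacent, merging them into one block gives 2·(4)! = 48 arrangements.
So 120 − 48 = 72 arrangements keep them apart.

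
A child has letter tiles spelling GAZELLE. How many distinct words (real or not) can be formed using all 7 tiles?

The 7 letters of GAZELLE have repeats: E appearing twice and L appearing twice.
The number of distinct arrangements is 7!/(2!·2!) = 5040/4 = 1260.

1260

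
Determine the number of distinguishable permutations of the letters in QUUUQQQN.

The 8 letters of QUUUQQQN have repeats: Q appearing 4 times and U appearing 3 times.
So there are 8! / (4!·3!) = 280 distinguishable arrangements.

280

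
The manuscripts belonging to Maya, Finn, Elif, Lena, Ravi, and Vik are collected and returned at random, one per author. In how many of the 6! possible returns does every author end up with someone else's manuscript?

This is the derangement count D_6: permutations of 6 items with no fixed point.
By inclusion–exclusion this is Σ_{j=0}^{6} (−1)^j C(6,j)·(6−j)!.
Computing: 720 − 720 + 360 − 120 + 30 − 6 + 1 = 265.

265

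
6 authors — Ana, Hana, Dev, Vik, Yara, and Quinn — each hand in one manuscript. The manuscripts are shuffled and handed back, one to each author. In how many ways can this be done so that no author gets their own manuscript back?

265

This is the derangement count D_6: permutations of 6 items with no fixed point.
By inclusion–exclusion this is Σ_{j=0}^{6} (−1)^j C(6,j)·(6−j)!.
Computing: 720 − 720 + 360 − 120 + 30 − 6 + 1 = 265.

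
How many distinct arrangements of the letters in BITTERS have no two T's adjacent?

There are 7!/(2!) = 2520 arrangements of BITTERS in total.
If the two T's are adjacent, glue them into one block, leaving 6 items to arrange: (6)! = 720 ways.
Subtracting, 2520 − 720 = 1800 arrangements keep the T's apart.

1800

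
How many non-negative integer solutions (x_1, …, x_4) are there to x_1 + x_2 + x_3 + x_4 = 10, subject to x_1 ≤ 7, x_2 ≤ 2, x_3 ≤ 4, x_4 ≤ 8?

106

Ignoring the caps, the number of non-negative solutions to x_1+…+x_4 = 10 is C(13,3) = 286.
Subtract solutions that violate a single cap (substitute x_i' = x_i − (cap_i+1)): x_1 ≥ 8 gives C(5,3) = 10; x_2 ≥ 3 gives C(10,3) = 120; x_3 ≥ 5 gives C(8,3) = 56; x_4 ≥ 9 gives C(4,3) = 4. Together 190.
Add back pairs where two caps are both exceeded: 0 + 0 + 0 + 10 + 0 + 0 = 10.
By inclusion–exclusion the count is 286 − 190 + 10 = 106.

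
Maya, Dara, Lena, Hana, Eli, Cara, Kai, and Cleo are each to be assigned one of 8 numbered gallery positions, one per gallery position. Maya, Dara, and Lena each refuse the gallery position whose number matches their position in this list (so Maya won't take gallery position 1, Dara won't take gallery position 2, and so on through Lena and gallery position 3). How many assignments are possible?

Let Aᵢ (for i ∈ {1, 2, 3}) be the placements that put person i in their forbidden gallery position. Any j of these fix j positions, leaving (8−j)! ways to fill the rest, and there are C(3,j) ways to pick which j.
By inclusion–exclusion, the number of valid placements is Σ_{j=0}^{3} (−1)^j C(3,j)·(8−j)!.
Computing: 40320 − 15120 + 2160 − 120 = 27240.

27240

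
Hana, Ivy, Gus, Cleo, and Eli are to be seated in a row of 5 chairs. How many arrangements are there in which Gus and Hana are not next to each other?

Of the 5! = 120 arrangements, those with Gus and Hana adjacent number 2 × 4! = 48 (treat the pair as a block with 2 internal orders).
So 120 − 48 = 72 arrangements keep them apart.

72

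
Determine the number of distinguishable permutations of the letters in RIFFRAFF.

840

The 8 letters of RIFFRAFF have repeats: F appearing 4 times and R appearing twice.
The number of distinct arrangements is 8!/(4!·2!) = 40320/48 = 840.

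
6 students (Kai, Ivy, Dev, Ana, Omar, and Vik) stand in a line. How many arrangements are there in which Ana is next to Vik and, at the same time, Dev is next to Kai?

Treat {Ana,Vik} as one block (2 orders) and {Dev,Kai} as another (2 orders).
That leaves 4 units to arrange: 2 × 2 × 4! = 4 × 24 = 96.

96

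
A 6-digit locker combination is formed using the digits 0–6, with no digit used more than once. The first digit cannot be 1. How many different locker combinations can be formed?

The first digit has 7−1 = 6 choices (anything except 1).
The remaining 5 digits are filled from the other 6 symbols without repetition: 6 × 5 × 4 × 3 × 2 = 720.
Total: 6 × 720 = 4320.

4320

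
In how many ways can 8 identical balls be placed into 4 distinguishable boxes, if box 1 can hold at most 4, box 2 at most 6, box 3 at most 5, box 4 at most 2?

76

Without the upper bounds there are C(11,3) = 165 ways to split 8 among 4 boxes.
Subtract solutions that violate a single cap (substitute x_i' = x_i − (cap_i+1)): x_1 ≥ 5 gives C(6,3) = 20; x_2 ≥ 7 gives C(4,3) = 4; x_3 ≥ 6 gives C(5,3) = 10; x_4 ≥ 3 gives C(8,3) = 56. Together 90.
Add back pairs where two caps are both exceeded: 0 + 0 + 1 + 0 + 0 + 0 = 1.
By inclusion–exclusion the count is 165 − 90 + 1 = 76.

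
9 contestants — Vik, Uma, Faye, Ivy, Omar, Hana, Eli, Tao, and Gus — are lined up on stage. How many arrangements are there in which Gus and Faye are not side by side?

282240

Of the 9! = 362880 arrangements, those with Gus and Faye adjacent number 2 × 8! = 80640 (treat the pair as a block with 2 internal orders).
Complementary counting: 362880 − 80640 = 282240.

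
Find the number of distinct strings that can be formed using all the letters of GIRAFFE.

2520

GIRAFFE has 7 letters with F appearing twice.
So there are 7! / (2!) = 2520 distinguishable arrangements.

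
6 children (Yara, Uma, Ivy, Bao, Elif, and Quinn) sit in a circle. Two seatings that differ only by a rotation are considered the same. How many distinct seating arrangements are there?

120

Fix one person's seat to break rotational symmetry; the remaining 5 people can be arranged in (5)! = 120 ways.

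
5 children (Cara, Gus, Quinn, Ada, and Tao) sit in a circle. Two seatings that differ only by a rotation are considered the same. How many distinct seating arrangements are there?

Seat Cara anywhere (absorbing the rotational symmetry), then permute the other 4: (4)! = 24.

24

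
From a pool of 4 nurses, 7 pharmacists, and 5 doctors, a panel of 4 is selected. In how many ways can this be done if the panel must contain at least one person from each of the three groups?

910

Total 4-person selections from all 16: C(16,4) = 1820.
Subtract selections that omit an entire group: no nurses → C(12,4) = 495; no pharmacists → C(9,4) = 126; no doctors → C(11,4) = 330.
Add back selections omitting two groups (i.e. drawn from a single group): C(4,4) + C(7,4) + C(5,4) = 41.
By inclusion–exclusion: 1820 − 951 + 41 = 910.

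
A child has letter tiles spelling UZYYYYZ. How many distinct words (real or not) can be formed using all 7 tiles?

Letter multiplicities in UZYYYYZ: U×1, Y×4, Z×2.
Dividing 7! = 5040 by 4!·2! = 48 for the repeated letters gives 105.

105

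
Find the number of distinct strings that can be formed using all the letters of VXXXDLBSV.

Letter multiplicities in VXXXDLBSV: B×1, D×1, L×1, S×1, V×2, X×3.
So there are 9! / (3!·2!) = 30240 distinguishable arrangements.

30240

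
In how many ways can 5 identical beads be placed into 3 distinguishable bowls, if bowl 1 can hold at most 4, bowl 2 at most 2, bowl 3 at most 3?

11

Without the upper bounds there are C(7,2) = 21 ways to split 5 among 3 bowls.
Subtract solutions that violate a single cap (substitute x_i' = x_i − (cap_i+1)): x_1 ≥ 5 gives C(2,2) = 1; x_2 ≥ 3 gives C(4,2) = 6; x_3 ≥ 4 gives C(3,2) = 3. Together 10.
No two caps can be exceeded simultaneously, so the pair terms are all 0.
By inclusion–exclusion the count is 21 − 10 + 0 = 11.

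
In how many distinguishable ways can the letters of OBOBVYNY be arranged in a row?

Letter multiplicities in OBOBVYNY: B×2, N×1, O×2, V×1, Y×2.
The number of distinct arrangements is 8!/(2!·2!·2!) = 40320/8 = 5040.

5040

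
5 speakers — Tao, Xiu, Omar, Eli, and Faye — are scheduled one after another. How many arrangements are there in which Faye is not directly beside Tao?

Of the 5! = 120 arrangements, those with Faye and Tao adjacent number 2 × 4! = 48 (treat the pair as a block with 2 internal orders).
So 120 − 48 = 72 arrangements keep them apart.

72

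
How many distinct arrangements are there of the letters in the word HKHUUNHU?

1120

Letter multiplicities in HKHUUNHU: H×3, K×1, N×1, U×3.
The number of distinct arrangements is 8!/(3!·3!) = 40320/36 = 1120.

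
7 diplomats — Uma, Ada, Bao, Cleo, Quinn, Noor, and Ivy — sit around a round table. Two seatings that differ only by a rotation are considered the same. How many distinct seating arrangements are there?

Around a circle, 7 distinct people have 7!/7 = (6)! = 720 rotationally distinct seatings.

720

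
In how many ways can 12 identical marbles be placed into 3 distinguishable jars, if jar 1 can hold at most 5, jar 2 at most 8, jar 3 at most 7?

38

Without the upper bounds there are C(14,2) = 91 ways to split 12 among 3 jars.
Subtract solutions that violate a single cap (substitute x_i' = x_i − (cap_i+1)): x_1 ≥ 6 gives C(8,2) = 28; x_2 ≥ 9 gives C(5,2) = 10; x_3 ≥ 8 gives C(6,2) = 15. Together 53.
No two caps can be exceeded simultaneously, so the pair terms are all 0.
By inclusion–exclusion the count is 91 − 53 + 0 = 38.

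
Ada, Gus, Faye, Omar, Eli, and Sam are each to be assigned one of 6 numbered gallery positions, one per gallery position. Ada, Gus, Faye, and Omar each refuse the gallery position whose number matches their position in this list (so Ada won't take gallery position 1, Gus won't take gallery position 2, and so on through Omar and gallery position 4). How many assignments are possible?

362

Let Aᵢ (for 1 ≤ i ≤ 4) be the placements that put person i in their forbidden gallery position. Any j of these fix j positions, leaving (6−j)! ways to fill the rest, and there are C(4,j) ways to pick which j.
By inclusion–exclusion, the number of valid placements is Σ_{j=0}^{4} (−1)^j C(4,j)·(6−j)!.
Computing: 720 − 480 + 144 − 24 + 2 = 362.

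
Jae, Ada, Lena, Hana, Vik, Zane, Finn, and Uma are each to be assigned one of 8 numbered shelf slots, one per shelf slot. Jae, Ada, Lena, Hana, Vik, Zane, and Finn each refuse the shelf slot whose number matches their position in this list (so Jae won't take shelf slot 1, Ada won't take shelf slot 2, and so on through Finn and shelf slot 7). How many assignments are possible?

16687

Let Aᵢ (for 1 ≤ i ≤ 7) be the placements that put person i in their forbidden shelf slot. Any j of these fix j positions, leaving (8−j)! ways to fill the rest, and there are C(7,j) ways to pick which j.
By inclusion–exclusion, the number of valid placements is Σ_{j=0}^{7} (−1)^j C(7,j)·(8−j)!.
Computing: 40320 − 35280 + 15120 − 4200 + 840 − 126 + 14 − 1 = 16687.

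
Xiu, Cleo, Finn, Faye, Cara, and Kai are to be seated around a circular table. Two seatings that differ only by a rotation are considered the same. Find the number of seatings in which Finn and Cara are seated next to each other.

Treat {Finn, Cara} as one unit (2 internal orders) and seat the resulting 5 units around the table: (4)! circular arrangements.
So 2 × (4)! = 2 × 24 = 48.

48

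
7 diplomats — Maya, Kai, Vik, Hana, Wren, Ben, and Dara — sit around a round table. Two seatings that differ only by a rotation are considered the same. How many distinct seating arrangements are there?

720

Seat Maya anywhere (absorbing the rotational symmetry), then permute the other 6: (6)! = 720.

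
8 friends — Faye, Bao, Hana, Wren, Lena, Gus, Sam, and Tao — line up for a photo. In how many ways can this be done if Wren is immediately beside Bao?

10080

Treat {Wren, Bao} as a single unit. There are 7 units to order, and the pair itself can be ordered 2 ways.
So the count is 2·(7)! = 10080.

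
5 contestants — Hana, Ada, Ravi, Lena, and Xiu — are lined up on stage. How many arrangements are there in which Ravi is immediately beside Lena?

Treat {Ravi, Lena} as a single unit. There are 4 units to order, and the pair itself can be ordered 2 ways.
So the count is 2·(4)! = 48.

48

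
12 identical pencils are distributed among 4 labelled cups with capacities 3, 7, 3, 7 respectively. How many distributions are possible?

Ignoring the caps, the number of non-negative solutions to x_1+…+x_4 = 12 is C(15,3) = 455.
Subtract solutions that violate a single cap (substitute x_i' = x_i − (cap_i+1)): x_1 ≥ 4 gives C(11,3) = 165; x_2 ≥ 8 gives C(7,3) = 35; x_3 ≥ 4 gives C(11,3) = 165; x_4 ≥ 8 gives C(7,3) = 35. Together 400.
Add back pairs where two caps are both exceeded: 1 + 35 + 1 + 1 + 0 + 1 = 39.
By inclusion–exclusion the count is 455 − 400 + 39 = 94.

94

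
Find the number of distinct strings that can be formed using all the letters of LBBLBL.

20

LBBLBL has 6 letters with B appearing 3 times and L appearing 3 times.
So there are 6! / (3!·3!) = 20 distinguishable arrangements.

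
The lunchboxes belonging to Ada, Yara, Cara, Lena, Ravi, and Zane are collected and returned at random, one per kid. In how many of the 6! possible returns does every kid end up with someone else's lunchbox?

This is the derangement count D_6: permutations of 6 items with no fixed point.
By inclusion–exclusion this is Σ_{j=0}^{6} (−1)^j C(6,j)·(6−j)!.
Computing: 720 − 720 + 360 − 120 + 30 − 6 + 1 = 265.

265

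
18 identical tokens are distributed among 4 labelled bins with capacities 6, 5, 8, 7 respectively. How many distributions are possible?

Without the upper bounds there are C(21,3) = 1330 ways to split 18 among 4 bins.
Subtract solutions that violate a single cap (substitute x_i' = x_i − (cap_i+1)): x_1 ≥ 7 gives C(14,3) = 364; x_2 ≥ 6 gives C(15,3) = 455; x_3 ≥ 9 gives C(12,3) = 220; x_4 ≥ 8 gives C(13,3) = 286. Together 1325.
Add back pairs where two caps are both exceeded: 56 + 10 + 20 + 20 + 35 + 4 = 145.
By inclusion–exclusion the count is 1330 − 1325 + 145 = 150.

150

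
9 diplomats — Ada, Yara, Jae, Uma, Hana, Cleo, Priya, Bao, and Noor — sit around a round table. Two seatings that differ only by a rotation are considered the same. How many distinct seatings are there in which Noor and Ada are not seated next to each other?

30240

Without the restriction there are (8)! = 40320 seatings.
Those with Noor next to Ada: fuse the pair into one unit and seat 8 units around a circle — 2·(7)! = 10080.
Subtracting, 40320 − 10080 = 30240.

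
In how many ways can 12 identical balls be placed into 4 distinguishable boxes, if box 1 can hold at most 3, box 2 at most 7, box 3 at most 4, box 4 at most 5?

86

By stars and bars, unrestricted non-negative solutions to x_1+…+x_4 = 12 number C(12+3,3) = 455.
Subtract solutions that violate a single cap (substitute x_i' = x_i − (cap_i+1)): x_1 ≥ 4 gives C(11,3) = 165; x_2 ≥ 8 gives C(7,3) = 35; x_3 ≥ 5 gives C(10,3) = 120; x_4 ≥ 6 gives C(9,3) = 84. Together 404.
Add back pairs where two caps are both exceeded: 1 + 20 + 10 + 0 + 0 + 4 = 35.
By inclusion–exclusion the count is 455 − 404 + 35 = 86.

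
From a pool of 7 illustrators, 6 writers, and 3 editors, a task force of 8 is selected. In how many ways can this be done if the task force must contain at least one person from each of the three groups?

With no constraint there are C(16,8) = 12870 possible selections.
Subtract selections that omit an entire group: no illustrators → C(9,8) = 9; no writers → C(10,8) = 45; no editors → C(13,8) = 1287.
Add back selections omitting two groups (i.e. drawn from a single group): C(7,8) + C(6,8) + C(3,8) = 0.
By inclusion–exclusion: 12870 − 1341 + 0 = 11529.

11529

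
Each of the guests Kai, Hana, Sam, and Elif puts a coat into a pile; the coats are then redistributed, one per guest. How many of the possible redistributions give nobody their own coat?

9

Count assignments avoiding every fixed point. For any j of the 4 guests fixed to their own coat, the other 4−j can be arranged in (4−j)! ways.
By inclusion–exclusion this is Σ_{j=0}^{4} (−1)^j C(4,j)·(4−j)!.
Computing: 24 − 24 + 12 − 4 + 1 = 9.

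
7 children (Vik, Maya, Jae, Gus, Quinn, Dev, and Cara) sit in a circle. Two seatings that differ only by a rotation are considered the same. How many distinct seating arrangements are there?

Around a circle, 7 distinct people have 7!/7 = (6)! = 720 rotationally distinct seatings.

720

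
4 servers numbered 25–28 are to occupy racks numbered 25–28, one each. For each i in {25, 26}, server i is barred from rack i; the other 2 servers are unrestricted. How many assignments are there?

14

Let Aᵢ (for i ∈ {25, 26}) be the placements that put server i in its forbidden rack. Any j of these fix j positions, leaving (4−j)! ways to fill the rest, and there are C(2,j) ways to pick which j.
By inclusion–exclusion, the number of valid placements is Σ_{j=0}^{2} (−1)^j C(2,j)·(4−j)!.
Computing: 24 − 12 + 2 = 14.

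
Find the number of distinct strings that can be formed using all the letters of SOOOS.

The 5 letters of SOOOS have repeats: O appearing 3 times and S appearing twice.
Dividing 5! = 120 by 3!·2! = 12 for the repeated letters gives 10.

10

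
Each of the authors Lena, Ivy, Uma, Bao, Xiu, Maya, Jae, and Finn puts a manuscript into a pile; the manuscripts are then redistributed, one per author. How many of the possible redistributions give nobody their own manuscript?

14833

This is the derangement count D_8: permutations of 8 items with no fixed point.
By inclusion–exclusion this is Σ_{j=0}^{8} (−1)^j C(8,j)·(8−j)!.
Computing: 40320 − 40320 + 20160 − 6720 + 1680 − 336 + 56 − 8 + 1 = 14833.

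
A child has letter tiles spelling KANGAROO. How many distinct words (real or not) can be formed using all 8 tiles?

The 8 letters of KANGAROO have repeats: A appearing twice and O appearing twice.
The number of distinct arrangements is 8!/(2!·2!) = 40320/4 = 10080.

10080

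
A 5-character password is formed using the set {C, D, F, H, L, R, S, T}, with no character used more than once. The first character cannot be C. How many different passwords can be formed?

The first character has 8−1 = 7 choices (anything except C).
The remaining 4 characters are filled from the other 7 symbols without repetition: 7 × 6 × 5 × 4 = 840.
Total: 7 × 840 = 5880.

5880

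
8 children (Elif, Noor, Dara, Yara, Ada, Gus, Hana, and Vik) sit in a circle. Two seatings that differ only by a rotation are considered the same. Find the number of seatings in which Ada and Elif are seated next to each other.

Glue Ada and Elif into a block (2 internal orders). Seating 7 units around a circle gives (6)! arrangements.
So 2 × (6)! = 2 × 720 = 1440.

1440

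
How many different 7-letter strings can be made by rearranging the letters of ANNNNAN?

The 7 letters of ANNNNAN have repeats: A appearing twice and N appearing 5 times.
Dividing 7! = 5040 by 5!·2! = 240 for the repeated letters gives 21.

21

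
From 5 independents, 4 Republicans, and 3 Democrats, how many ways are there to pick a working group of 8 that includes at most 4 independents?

Split by how many independents are chosen (0 through 4).
Sum: C(5,0)·C(7,8) + C(5,1)·C(7,7) + C(5,2)·C(7,6) + C(5,3)·C(7,5) + C(5,4)·C(7,4) = 0 + 5 + 70 + 210 + 175 = 460.

460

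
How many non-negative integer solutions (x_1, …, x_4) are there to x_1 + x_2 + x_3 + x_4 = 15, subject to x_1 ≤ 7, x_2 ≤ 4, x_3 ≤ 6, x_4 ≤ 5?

105

Ignoring the caps, the number of non-negative solutions to x_1+…+x_4 = 15 is C(18,3) = 816.
Subtract solutions that violate a single cap (substitute x_i' = x_i − (cap_i+1)): x_1 ≥ 8 gives C(10,3) = 120; x_2 ≥ 5 gives C(13,3) = 286; x_3 ≥ 7 gives C(11,3) = 165; x_4 ≥ 6 gives C(12,3) = 220. Together 791.
Add back pairs where two caps are both exceeded: 10 + 1 + 4 + 20 + 35 + 10 = 80.
By inclusion–exclusion the count is 816 − 791 + 80 = 105.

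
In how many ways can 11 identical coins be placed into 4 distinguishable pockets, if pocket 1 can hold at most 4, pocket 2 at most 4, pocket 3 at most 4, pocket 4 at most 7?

Ignoring the caps, the number of non-negative solutions to x_1+…+x_4 = 11 is C(14,3) = 364.
Subtract solutions that violate a single cap (substitute x_i' = x_i − (cap_i+1)): x_1 ≥ 5 gives C(9,3) = 84; x_2 ≥ 5 gives C(9,3) = 84; x_3 ≥ 5 gives C(9,3) = 84; x_4 ≥ 8 gives C(6,3) = 20. Together 272.
Add back pairs where two caps are both exceeded: 4 + 4 + 0 + 4 + 0 + 0 = 12.
By inclusion–exclusion the count is 364 − 272 + 12 = 104.

104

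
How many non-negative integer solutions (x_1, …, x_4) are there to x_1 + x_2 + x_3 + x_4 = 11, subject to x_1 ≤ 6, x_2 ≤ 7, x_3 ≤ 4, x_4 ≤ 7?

205

By stars and bars, unrestricted non-negative solutions to x_1+…+x_4 = 11 number C(11+3,3) = 364.
Subtract solutions that violate a single cap (substitute x_i' = x_i − (cap_i+1)): x_1 ≥ 7 gives C(7,3) = 35; x_2 ≥ 8 gives C(6,3) = 20; x_3 ≥ 5 gives C(9,3) = 84; x_4 ≥ 8 gives C(6,3) = 20. Together 159.
No two caps can be exceeded simultaneously, so the pair terms are all 0.
By inclusion–exclusion the count is 364 − 159 + 0 = 205.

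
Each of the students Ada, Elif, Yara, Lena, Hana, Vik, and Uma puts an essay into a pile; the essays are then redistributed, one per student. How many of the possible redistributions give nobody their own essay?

1854

Count assignments avoiding every fixed point. For any j of the 7 students fixed to their own essay, the other 7−j can be arranged in (7−j)! ways.
By inclusion–exclusion this is Σ_{j=0}^{7} (−1)^j C(7,j)·(7−j)!.
Computing: 5040 − 5040 + 2520 − 840 + 210 − 42 + 7 − 1 = 1854.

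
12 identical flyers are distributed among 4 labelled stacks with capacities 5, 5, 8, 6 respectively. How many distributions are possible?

212

By stars and bars, unrestricted non-negative solutions to x_1+…+x_4 = 12 number C(12+3,3) = 455.
Subtract solutions that violate a single cap (substitute x_i' = x_i − (cap_i+1)): x_1 ≥ 6 gives C(9,3) = 84; x_2 ≥ 6 gives C(9,3) = 84; x_3 ≥ 9 gives C(6,3) = 20; x_4 ≥ 7 gives C(8,3) = 56. Together 244.
Add back pairs where two caps are both exceeded: 1 + 0 + 0 + 0 + 0 + 0 = 1.
By inclusion–exclusion the count is 455 − 244 + 1 = 212.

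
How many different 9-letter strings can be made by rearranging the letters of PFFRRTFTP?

The 9 letters of PFFRRTFTP have repeats: F appearing 3 times, P appearing twice, R appearing twice, and T appearing twice.
The number of distinct arrangements is 9!/(3!·2!·2!·2!) = 362880/48 = 7560.

7560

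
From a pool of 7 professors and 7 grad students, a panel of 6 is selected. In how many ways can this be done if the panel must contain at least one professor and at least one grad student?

With no constraint there are C(14,6) = 3003 possible selections.
Subtract selections that omit an entire group: no professors → C(7,6) = 7; no grad students → C(7,6) = 7.
Both groups omitted at once is impossible, so 3003 − 14 = 2989.

2989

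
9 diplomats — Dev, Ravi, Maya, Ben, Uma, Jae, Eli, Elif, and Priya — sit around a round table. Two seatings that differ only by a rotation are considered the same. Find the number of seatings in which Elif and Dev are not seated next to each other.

All circular seatings of 9 people number (8)! = 40320.
Those with Elif next to Dev: fuse the pair into one unit and seat 8 units around a circle — 2·(7)! = 10080.
Subtracting, 40320 − 10080 = 30240.

30240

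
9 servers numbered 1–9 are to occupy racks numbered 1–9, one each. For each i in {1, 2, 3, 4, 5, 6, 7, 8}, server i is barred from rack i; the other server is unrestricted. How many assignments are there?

148329

Let Aᵢ (for 1 ≤ i ≤ 8) be the placements that put server i in its forbidden rack. Any j of these fix j positions, leaving (9−j)! ways to fill the rest, and there are C(8,j) ways to pick which j.
By inclusion–exclusion, the number of valid placements is Σ_{j=0}^{8} (−1)^j C(8,j)·(9−j)!.
Computing: 362880 − 322560 + 141120 − 40320 + 8400 − 1344 + 168 − 16 + 1 = 148329.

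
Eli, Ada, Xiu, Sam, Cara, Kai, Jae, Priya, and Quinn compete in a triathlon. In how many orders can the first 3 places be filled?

504

There are 9 choices for 1st place, 8 for 2nd, and 7 for 3rd.
That gives 9 × 8 × 7 = 504.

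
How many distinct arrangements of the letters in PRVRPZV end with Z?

Fix Z in the last position and arrange the remaining 6 letters.
Those 6 letters have P appearing twice, R appearing twice, and V appearing twice, giving (6)!/(2!·2!·2!) = 90.

90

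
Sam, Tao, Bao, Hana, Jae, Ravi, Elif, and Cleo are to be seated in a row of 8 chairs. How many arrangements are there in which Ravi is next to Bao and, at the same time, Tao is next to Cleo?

Treat {Ravi,Bao} as one block (2 orders) and {Tao,Cleo} as another (2 orders).
That leaves 6 units to arrange: 2 × 2 × 6! = 4 × 720 = 2880.

2880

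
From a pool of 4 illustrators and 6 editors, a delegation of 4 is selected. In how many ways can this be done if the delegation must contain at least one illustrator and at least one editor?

194

With no constraint there are C(10,4) = 210 possible selections.
Subtract selections that omit an entire group: no illustrators → C(6,4) = 15; no editors → C(4,4) = 1.
Both groups omitted at once is impossible, so 210 − 16 = 194.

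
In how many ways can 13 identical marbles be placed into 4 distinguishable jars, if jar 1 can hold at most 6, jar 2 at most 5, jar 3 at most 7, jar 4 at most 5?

Without the upper bounds there are C(16,3) = 560 ways to split 13 among 4 jars.
Subtract solutions that violate a single cap (substitute x_i' = x_i − (cap_i+1)): x_1 ≥ 7 gives C(9,3) = 84; x_2 ≥ 6 gives C(10,3) = 120; x_3 ≥ 8 gives C(8,3) = 56; x_4 ≥ 6 gives C(10,3) = 120. Together 380.
Add back pairs where two caps are both exceeded: 1 + 0 + 1 + 0 + 4 + 0 = 6.
By inclusion–exclusion the count is 560 − 380 + 6 = 186.

186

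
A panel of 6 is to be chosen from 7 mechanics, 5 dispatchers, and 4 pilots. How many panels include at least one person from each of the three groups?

6545

Unrestricted: C(16,6) = 8008 ways to pick any 6 of the 16.
Subtract selections that omit an entire group: no mechanics → C(9,6) = 84; no dispatchers → C(11,6) = 462; no pilots → C(12,6) = 924.
Add back selections omitting two groups (i.e. drawn from a single group): C(7,6) + C(5,6) + C(4,6) = 7.
By inclusion–exclusion: 8008 − 1470 + 7 = 6545.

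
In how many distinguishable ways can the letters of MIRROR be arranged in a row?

MIRROR has 6 letters with R appearing 3 times.
Dividing 6! = 720 by 3! = 6 for the repeated letters gives 120.

120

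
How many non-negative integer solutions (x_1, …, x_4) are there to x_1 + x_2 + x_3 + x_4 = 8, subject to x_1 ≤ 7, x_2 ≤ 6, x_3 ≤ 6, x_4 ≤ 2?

100

Ignoring the caps, the number of non-negative solutions to x_1+…+x_4 = 8 is C(11,3) = 165.
Subtract solutions that violate a single cap (substitute x_i' = x_i − (cap_i+1)): x_1 ≥ 8 gives C(3,3) = 1; x_2 ≥ 7 gives C(4,3) = 4; x_3 ≥ 7 gives C(4,3) = 4; x_4 ≥ 3 gives C(8,3) = 56. Together 65.
No two caps can be exceeded simultaneously, so the pair terms are all 0.
By inclusion–exclusion the count is 165 − 65 + 0 = 100.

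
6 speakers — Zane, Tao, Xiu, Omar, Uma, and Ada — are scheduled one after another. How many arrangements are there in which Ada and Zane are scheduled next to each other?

240

Treat {Ada, Zane} as a single unit. There are 5 units to order, and the pair itself can be ordered 2 ways.
That gives 2 × 5! = 2 × 120 = 240.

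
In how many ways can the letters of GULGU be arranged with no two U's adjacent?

18

Total arrangements of GULGU: 5!/(2!·2!) = 30.
If the two U's are adjacent, glue them into one block, leaving 4 items to arrange: (4)!/(2!) = 12 ways.
Subtracting, 30 − 12 = 18 arrangements keep the U's apart.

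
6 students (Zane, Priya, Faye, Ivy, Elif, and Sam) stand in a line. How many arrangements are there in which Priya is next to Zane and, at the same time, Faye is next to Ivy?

96

Treat {Priya,Zane} as one block (2 orders) and {Faye,Ivy} as another (2 orders).
That leaves 4 units to arrange: 2 × 2 × 4! = 4 × 24 = 96.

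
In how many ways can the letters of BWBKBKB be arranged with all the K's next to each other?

30

Treat the 2 copies of K as a single block. The multiset to arrange is then {KK, B, B, B, B, W}, 6 items in all.
That gives (6)!/(4!) = 30 arrangements.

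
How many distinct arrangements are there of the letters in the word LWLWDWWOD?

3780

LWLWDWWOD has 9 letters with D appearing twice, L appearing twice, and W appearing 4 times.
So there are 9! / (4!·2!·2!) = 3780 distinguishable arrangements.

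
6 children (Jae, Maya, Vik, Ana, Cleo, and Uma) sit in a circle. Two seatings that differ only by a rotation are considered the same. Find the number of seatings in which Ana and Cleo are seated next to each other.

48

Glue Ana and Cleo into a block (2 internal orders). Seating 5 units around a circle gives (4)! arrangements.
So 2 × (4)! = 2 × 24 = 48.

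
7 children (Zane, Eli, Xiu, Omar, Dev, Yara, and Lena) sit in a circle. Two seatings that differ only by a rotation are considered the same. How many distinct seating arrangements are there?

Seat Zane anywhere (absorbing the rotational symmetry), then permute the other 6: (6)! = 720.

720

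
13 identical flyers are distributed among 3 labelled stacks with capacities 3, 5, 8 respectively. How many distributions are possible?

Ignoring the caps, the number of non-negative solutions to x_1+…+x_3 = 13 is C(15,2) = 105.
Subtract solutions that violate a single cap (substitute x_i' = x_i − (cap_i+1)): x_1 ≥ 4 gives C(11,2) = 55; x_2 ≥ 6 gives C(9,2) = 36; x_3 ≥ 9 gives C(6,2) = 15. Together 106.
Add back pairs where two caps are both exceeded: 10 + 1 + 0 = 11.
By inclusion–exclusion the count is 105 − 106 + 11 = 10.

10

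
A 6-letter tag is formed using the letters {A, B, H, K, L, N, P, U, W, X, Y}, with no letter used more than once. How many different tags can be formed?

This is a permutation of 6 out of 11: P(11,6) = 11!/5!.
11 × 10 × 9 × 8 × 7 × 6 = 332640.

332640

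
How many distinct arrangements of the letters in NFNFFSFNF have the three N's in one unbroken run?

Treat the 3 copies of N as a single block. The multiset to arrange is then {NNN, F, F, F, F, F, S}, 7 items in all.
That gives (7)!/(5!) = 42 arrangements.

42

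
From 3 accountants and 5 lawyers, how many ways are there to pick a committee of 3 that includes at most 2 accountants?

Split by how many accountants are chosen (0 through 2).
Sum: C(3,0)·C(5,3) + C(3,1)·C(5,2) + C(3,2)·C(5,1) = 10 + 30 + 15 = 55.

55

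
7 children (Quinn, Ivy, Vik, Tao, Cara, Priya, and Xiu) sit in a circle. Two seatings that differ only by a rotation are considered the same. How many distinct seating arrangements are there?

Seat Quinn anywhere (absorbing the rotational symmetry), then permute the other 6: (6)! = 720.

720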